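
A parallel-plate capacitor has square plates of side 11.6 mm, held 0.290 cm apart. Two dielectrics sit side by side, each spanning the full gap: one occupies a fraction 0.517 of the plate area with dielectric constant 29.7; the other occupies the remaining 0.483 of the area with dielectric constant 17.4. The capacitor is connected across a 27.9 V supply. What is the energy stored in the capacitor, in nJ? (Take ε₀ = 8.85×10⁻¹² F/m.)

A = (11.6 mm)² = 1.35×10⁻⁴ m².
Side-by-side slabs ⇒ two capacitors in parallel, each spanning the full gap.
C₁ = κ₁ε₀A₁/d = 29.7 × 8.85×10⁻¹² × 6.96×10⁻⁵ / 2.90×10⁻³ = 6.31×10⁻¹² F.
C₂ = κ₂ε₀A₂/d = 17.4 × 8.85×10⁻¹² × 6.50×10⁻⁵ / 2.90×10⁻³ = 3.45×10⁻¹² F.
C = C₁ + C₂ = 9.76×10⁻¹² F.
U = ½CV² = ½ × 9.76×10⁻¹² × (27.9)² = 3.80×10⁻⁹ J.

U ≈ 3.80 nJ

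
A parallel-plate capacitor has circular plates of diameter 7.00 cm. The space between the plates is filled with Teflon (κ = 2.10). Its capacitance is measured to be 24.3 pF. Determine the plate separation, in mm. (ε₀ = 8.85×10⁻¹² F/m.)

d ≈ 2.94 mm

A = π(7.00/2 cm)² = 3.85×10⁻³ m².
d = κε₀A/C = 2.10 × 8.85×10⁻¹² × 3.85×10⁻³ / 2.43×10⁻¹¹ = 2.94×10⁻³ m.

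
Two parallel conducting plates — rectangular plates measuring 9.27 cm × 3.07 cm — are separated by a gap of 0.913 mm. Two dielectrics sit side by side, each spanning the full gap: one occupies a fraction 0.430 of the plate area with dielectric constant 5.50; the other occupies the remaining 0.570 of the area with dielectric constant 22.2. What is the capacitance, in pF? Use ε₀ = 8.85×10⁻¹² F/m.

C ≈ 414 pF

A = 9.27 × 3.07 cm² = 2.85×10⁻³ m².
Side-by-side slabs ⇒ two capacitors in parallel, each spanning the full gap.
C₁ = κ₁ε₀A₁/d = 5.50 × 8.85×10⁻¹² × 1.22×10⁻³ / 9.13×10⁻⁴ = 6.52×10⁻¹¹ F.
C₂ = κ₂ε₀A₂/d = 22.2 × 8.85×10⁻¹² × 1.62×10⁻³ / 9.13×10⁻⁴ = 3.49×10⁻¹⁰ F.
C = C₁ + C₂ = 4.14×10⁻¹⁰ F.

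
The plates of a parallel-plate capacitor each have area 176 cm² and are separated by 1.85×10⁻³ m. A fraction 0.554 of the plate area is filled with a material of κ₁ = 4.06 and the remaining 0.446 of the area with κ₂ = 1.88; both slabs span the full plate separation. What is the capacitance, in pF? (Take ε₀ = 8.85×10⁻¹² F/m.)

A = 176 cm² = 1.76×10⁻² m².
Side-by-side slabs ⇒ two capacitors in parallel, each spanning the full gap.
C₁ = κ₁ε₀A₁/d = 4.06 × 8.85×10⁻¹² × 9.75×10⁻³ / 1.85×10⁻³ = 1.89×10⁻¹⁰ F.
C₂ = κ₂ε₀A₂/d = 1.88 × 8.85×10⁻¹² × 7.85×10⁻³ / 1.85×10⁻³ = 7.06×10⁻¹¹ F.
C = C₁ + C₂ = 2.60×10⁻¹⁰ F.

260 pF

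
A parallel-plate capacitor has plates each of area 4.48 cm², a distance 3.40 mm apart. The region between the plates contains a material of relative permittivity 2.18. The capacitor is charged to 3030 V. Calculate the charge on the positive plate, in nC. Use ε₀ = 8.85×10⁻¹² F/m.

A = 4.48 cm² = 4.48×10⁻⁴ m².
C = κε₀A/d = 2.18 × 8.85×10⁻¹² × 4.48×10⁻⁴ / 3.40×10⁻³ = 2.54×10⁻¹² F.
Q = CV = 2.54×10⁻¹² × 3030 = 7.70×10⁻⁹ C.

Q ≈ 7.70 nC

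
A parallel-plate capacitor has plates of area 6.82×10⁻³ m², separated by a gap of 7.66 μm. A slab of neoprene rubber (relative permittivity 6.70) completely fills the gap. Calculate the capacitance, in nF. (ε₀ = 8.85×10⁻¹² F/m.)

C ≈ 52.8 nF

C = κε₀A/d = 6.70 × 8.85×10⁻¹² × 6.82×10⁻³ / 7.66×10⁻⁶ = 5.28×10⁻⁸ F.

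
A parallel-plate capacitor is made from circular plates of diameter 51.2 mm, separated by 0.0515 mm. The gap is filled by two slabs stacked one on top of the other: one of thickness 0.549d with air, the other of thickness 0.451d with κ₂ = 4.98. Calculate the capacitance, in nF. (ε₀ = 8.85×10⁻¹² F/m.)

A = π(51.2/2 mm)² = 2.06×10⁻³ m².
Stacked slabs ⇒ two capacitors in series, each with the full plate area.
C₁ = κ₁ε₀A/d₁ = 1.00 × 8.85×10⁻¹² × 2.06×10⁻³ / 2.83×10⁻⁵ = 6.44×10⁻¹⁰ F.
C₂ = κ₂ε₀A/d₂ = 4.98 × 8.85×10⁻¹² × 2.06×10⁻³ / 2.32×10⁻⁵ = 3.91×10⁻⁹ F.
C = (1/C₁ + 1/C₂)⁻¹ = 5.53×10⁻¹⁰ F.

C ≈ 0.553 nF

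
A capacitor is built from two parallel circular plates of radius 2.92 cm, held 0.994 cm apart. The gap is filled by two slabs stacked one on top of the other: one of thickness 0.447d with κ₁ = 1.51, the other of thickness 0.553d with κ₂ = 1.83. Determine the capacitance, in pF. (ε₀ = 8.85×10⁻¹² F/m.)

A = π(2.92 cm)² = 2.68×10⁻³ m².
Stacked slabs ⇒ two capacitors in series, each with the full plate area.
C₁ = κ₁ε₀A/d₁ = 1.51 × 8.85×10⁻¹² × 2.68×10⁻³ / 4.44×10⁻³ = 8.06×10⁻¹² F.
C₂ = κ₂ε₀A/d₂ = 1.83 × 8.85×10⁻¹² × 2.68×10⁻³ / 5.50×10⁻³ = 7.89×10⁻¹² F.
C = (1/C₁ + 1/C₂)⁻¹ = 3.99×10⁻¹² F.

C ≈ 3.99 pF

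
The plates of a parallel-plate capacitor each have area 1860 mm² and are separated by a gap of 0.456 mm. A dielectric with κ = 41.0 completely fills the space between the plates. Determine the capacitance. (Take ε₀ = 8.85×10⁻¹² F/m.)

A = 1860 mm² = 1.86×10⁻³ m².
C = κε₀A/d = 41.0 × 8.85×10⁻¹² × 1.86×10⁻³ / 4.56×10⁻⁴ = 1.48×10⁻⁹ F.

C ≈ 1.48 nF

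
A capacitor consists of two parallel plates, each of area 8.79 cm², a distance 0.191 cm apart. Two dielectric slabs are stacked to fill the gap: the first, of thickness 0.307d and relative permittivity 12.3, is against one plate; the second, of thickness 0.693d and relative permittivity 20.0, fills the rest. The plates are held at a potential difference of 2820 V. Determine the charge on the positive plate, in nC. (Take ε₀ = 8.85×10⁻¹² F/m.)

A = 8.79 cm² = 8.79×10⁻⁴ m².
Stacked slabs ⇒ two capacitors in series, each with the full plate area.
C₁ = κ₁ε₀A/d₁ = 12.3 × 8.85×10⁻¹² × 8.79×10⁻⁴ / 5.86×10⁻⁴ = 1.63×10⁻¹⁰ F.
C₂ = κ₂ε₀A/d₂ = 20.0 × 8.85×10⁻¹² × 8.79×10⁻⁴ / 1.32×10⁻³ = 1.18×10⁻¹⁰ F.
C = (1/C₁ + 1/C₂)⁻¹ = 6.83×10⁻¹¹ F.
Q = CV = 6.83×10⁻¹¹ × 2820 = 1.93×10⁻⁷ C.

193 nC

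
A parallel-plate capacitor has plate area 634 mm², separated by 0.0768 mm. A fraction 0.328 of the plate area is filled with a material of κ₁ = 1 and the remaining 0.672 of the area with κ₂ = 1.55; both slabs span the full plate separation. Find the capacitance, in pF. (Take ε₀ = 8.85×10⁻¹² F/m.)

C ≈ 100 pF

A = 634 mm² = 6.34×10⁻⁴ m².
Side-by-side slabs ⇒ two capacitors in parallel, each spanning the full gap.
C₁ = κ₁ε₀A₁/d = 1.00 × 8.85×10⁻¹² × 2.08×10⁻⁴ / 7.68×10⁻⁵ = 2.40×10⁻¹¹ F.
C₂ = κ₂ε₀A₂/d = 1.55 × 8.85×10⁻¹² × 4.26×10⁻⁴ / 7.68×10⁻⁵ = 7.61×10⁻¹¹ F.
C = C₁ + C₂ = 1.00×10⁻¹⁰ F.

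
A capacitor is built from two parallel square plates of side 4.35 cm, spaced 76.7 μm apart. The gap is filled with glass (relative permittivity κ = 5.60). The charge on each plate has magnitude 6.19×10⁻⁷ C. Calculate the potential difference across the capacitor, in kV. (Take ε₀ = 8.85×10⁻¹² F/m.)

A = (4.35 cm)² = 1.89×10⁻³ m².
C = κε₀A/d = 5.60 × 8.85×10⁻¹² × 1.89×10⁻³ / 7.67×10⁻⁵ = 1.22×10⁻⁹ F.
V = Q/C = 6.19×10⁻⁷ / 1.22×10⁻⁹ = 5.06×10² V.

V ≈ 0.506 kV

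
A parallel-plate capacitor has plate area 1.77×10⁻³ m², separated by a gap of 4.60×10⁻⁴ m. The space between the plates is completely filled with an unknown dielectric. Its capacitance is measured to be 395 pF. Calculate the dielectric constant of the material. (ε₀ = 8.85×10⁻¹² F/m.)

κ ≈ 11.6

κ = Cd/(ε₀A) = 3.95×10⁻¹⁰ × 4.60×10⁻⁴ / (8.85×10⁻¹² × 1.77×10⁻³) = 11.6.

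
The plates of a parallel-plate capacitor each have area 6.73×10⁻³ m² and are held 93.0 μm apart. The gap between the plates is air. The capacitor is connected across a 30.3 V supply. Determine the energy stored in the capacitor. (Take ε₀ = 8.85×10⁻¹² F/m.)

U ≈ 294 nJ

C = ε₀A/d = 8.85×10⁻¹² × 6.73×10⁻³ / 9.30×10⁻⁵ = 6.40×10⁻¹⁰ F.
U = ½CV² = ½ × 6.40×10⁻¹⁰ × (30.3)² = 2.94×10⁻⁷ J.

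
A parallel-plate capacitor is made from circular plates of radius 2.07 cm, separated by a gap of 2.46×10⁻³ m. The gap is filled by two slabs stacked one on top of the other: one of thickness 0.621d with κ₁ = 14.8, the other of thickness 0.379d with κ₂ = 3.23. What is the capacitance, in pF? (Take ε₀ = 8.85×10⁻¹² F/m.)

C ≈ 30.4 pF

A = π(2.07 cm)² = 1.35×10⁻³ m².
Stacked slabs ⇒ two capacitors in series, each with the full plate area.
C₁ = κ₁ε₀A/d₁ = 14.8 × 8.85×10⁻¹² × 1.35×10⁻³ / 1.53×10⁻³ = 1.15×10⁻¹⁰ F.
C₂ = κ₂ε₀A/d₂ = 3.23 × 8.85×10⁻¹² × 1.35×10⁻³ / 9.32×10⁻⁴ = 4.13×10⁻¹¹ F.
C = (1/C₁ + 1/C₂)⁻¹ = 3.04×10⁻¹¹ F.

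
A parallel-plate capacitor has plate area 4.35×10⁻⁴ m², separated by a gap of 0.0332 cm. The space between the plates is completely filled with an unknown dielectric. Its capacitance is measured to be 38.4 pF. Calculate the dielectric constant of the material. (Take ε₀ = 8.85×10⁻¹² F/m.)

κ = Cd/(ε₀A) = 3.84×10⁻¹¹ × 3.32×10⁻⁴ / (8.85×10⁻¹² × 4.35×10⁻⁴) = 3.31.

κ ≈ 3.31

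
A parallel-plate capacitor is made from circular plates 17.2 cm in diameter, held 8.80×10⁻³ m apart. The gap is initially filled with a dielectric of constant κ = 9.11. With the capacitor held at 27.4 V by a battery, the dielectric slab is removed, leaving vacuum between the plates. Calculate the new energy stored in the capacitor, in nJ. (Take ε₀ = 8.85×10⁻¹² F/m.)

U ≈ 8.77 nJ

A = π(17.2/2 cm)² = 2.32×10⁻² m².
Initially C₁ = κε₀A/d = 9.11 × 8.85×10⁻¹² × 2.32×10⁻² / 8.80×10⁻³ = 2.13×10⁻¹⁰ F.
U₁ = 7.99×10⁻⁸ J.
Battery connected ⇒ V is held fixed. C₂ = 0.110 C₁ and U = ½CV², so U₂/U₁ = C₂/C₁ = 0.110.
U₂ = 0.110 × 7.99×10⁻⁸ = 8.77×10⁻⁹ J.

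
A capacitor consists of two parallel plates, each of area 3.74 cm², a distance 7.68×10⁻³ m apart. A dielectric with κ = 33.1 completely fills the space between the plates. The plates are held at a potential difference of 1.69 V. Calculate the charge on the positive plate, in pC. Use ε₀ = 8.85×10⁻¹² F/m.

Q ≈ 24.1 pC

A = 3.74 cm² = 3.74×10⁻⁴ m².
C = κε₀A/d = 33.1 × 8.85×10⁻¹² × 3.74×10⁻⁴ / 7.68×10⁻³ = 1.43×10⁻¹¹ F.
Q = CV = 1.43×10⁻¹¹ × 1.69 = 2.41×10⁻¹¹ C.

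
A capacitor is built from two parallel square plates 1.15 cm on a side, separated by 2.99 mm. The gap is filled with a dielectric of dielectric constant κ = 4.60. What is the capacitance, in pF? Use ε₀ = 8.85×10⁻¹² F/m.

1.80 pF

A = (1.15 cm)² = 1.32×10⁻⁴ m².
C = κε₀A/d = 4.60 × 8.85×10⁻¹² × 1.32×10⁻⁴ / 2.99×10⁻³ = 1.80×10⁻¹² F.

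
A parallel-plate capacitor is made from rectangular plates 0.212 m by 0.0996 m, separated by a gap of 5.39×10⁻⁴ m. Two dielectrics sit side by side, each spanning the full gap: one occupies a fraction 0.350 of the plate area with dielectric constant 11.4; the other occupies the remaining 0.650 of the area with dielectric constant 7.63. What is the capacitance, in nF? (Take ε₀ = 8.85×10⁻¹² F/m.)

C ≈ 3.10 nF

A = 0.212 × 0.0996 m² = 2.11×10⁻² m².
Side-by-side slabs ⇒ two capacitors in parallel, each spanning the full gap.
C₁ = κ₁ε₀A₁/d = 11.4 × 8.85×10⁻¹² × 7.39×10⁻³ / 5.39×10⁻⁴ = 1.38×10⁻⁹ F.
C₂ = κ₂ε₀A₂/d = 7.63 × 8.85×10⁻¹² × 1.37×10⁻² / 5.39×10⁻⁴ = 1.72×10⁻⁹ F.
C = C₁ + C₂ = 3.10×10⁻⁹ F.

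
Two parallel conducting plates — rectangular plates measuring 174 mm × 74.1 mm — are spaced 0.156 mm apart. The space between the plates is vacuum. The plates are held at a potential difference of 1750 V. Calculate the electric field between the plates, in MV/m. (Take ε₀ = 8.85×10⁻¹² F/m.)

E = V/d = 1750 / 1.56×10⁻⁴ = 1.12×10⁷ V/m.

E ≈ 11.2 MV/m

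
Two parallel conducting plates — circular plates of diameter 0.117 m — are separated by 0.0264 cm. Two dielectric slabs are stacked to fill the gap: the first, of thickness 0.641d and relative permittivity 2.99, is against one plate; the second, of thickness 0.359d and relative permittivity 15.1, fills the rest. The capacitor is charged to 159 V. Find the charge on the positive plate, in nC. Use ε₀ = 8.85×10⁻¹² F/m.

Q ≈ 241 nC

A = π(0.117/2 m)² = 1.08×10⁻² m².
Stacked slabs ⇒ two capacitors in series, each with the full plate area.
C₁ = κ₁ε₀A/d₁ = 2.99 × 8.85×10⁻¹² × 1.08×10⁻² / 1.69×10⁻⁴ = 1.68×10⁻⁹ F.
C₂ = κ₂ε₀A/d₂ = 15.1 × 8.85×10⁻¹² × 1.08×10⁻² / 9.48×10⁻⁵ = 1.52×10⁻⁸ F.
C = (1/C₁ + 1/C₂)⁻¹ = 1.51×10⁻⁹ F.
Q = CV = 1.51×10⁻⁹ × 159 = 2.41×10⁻⁷ C.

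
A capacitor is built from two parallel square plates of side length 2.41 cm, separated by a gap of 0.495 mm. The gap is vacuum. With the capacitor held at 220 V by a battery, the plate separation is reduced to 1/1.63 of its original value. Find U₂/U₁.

1.63

Battery connected ⇒ V is held fixed.
C₂ = 1.63 C₁ and U = ½CV², so U₂/U₁ = C₂/C₁ = 1.63.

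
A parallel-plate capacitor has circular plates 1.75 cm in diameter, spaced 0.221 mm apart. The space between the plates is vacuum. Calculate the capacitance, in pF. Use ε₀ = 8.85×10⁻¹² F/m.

9.63 pF

A = π(1.75/2 cm)² = 2.41×10⁻⁴ m².
C = ε₀A/d = 8.85×10⁻¹² × 2.41×10⁻⁴ / 2.21×10⁻⁴ = 9.63×10⁻¹² F.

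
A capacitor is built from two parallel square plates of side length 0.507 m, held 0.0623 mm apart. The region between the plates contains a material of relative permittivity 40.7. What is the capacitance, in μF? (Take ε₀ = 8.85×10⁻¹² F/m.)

1.49 μF

A = (0.507 m)² = 0.257 m².
C = κε₀A/d = 40.7 × 8.85×10⁻¹² × 0.257 / 6.23×10⁻⁵ = 1.49×10⁻⁶ F.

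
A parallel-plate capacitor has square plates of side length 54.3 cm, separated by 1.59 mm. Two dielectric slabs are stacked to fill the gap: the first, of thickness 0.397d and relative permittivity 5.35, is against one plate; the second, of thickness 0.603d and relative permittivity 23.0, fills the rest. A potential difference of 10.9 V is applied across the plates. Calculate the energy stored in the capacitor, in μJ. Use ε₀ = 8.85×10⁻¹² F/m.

A = (54.3 cm)² = 0.295 m².
Stacked slabs ⇒ two capacitors in series, each with the full plate area.
C₁ = κ₁ε₀A/d₁ = 5.35 × 8.85×10⁻¹² × 0.295 / 6.31×10⁻⁴ = 2.21×10⁻⁸ F.
C₂ = κ₂ε₀A/d₂ = 23.0 × 8.85×10⁻¹² × 0.295 / 9.59×10⁻⁴ = 6.26×10⁻⁸ F.
C = (1/C₁ + 1/C₂)⁻¹ = 1.63×10⁻⁸ F.
U = ½CV² = ½ × 1.63×10⁻⁸ × (10.9)² = 9.71×10⁻⁷ J.

0.971 μJ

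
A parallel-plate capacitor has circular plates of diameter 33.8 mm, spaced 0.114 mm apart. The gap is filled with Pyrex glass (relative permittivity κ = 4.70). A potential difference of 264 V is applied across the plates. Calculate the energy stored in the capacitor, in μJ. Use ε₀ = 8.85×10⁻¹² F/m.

A = π(33.8/2 mm)² = 8.97×10⁻⁴ m².
C = κε₀A/d = 4.70 × 8.85×10⁻¹² × 8.97×10⁻⁴ / 1.14×10⁻⁴ = 3.27×10⁻¹⁰ F.
U = ½CV² = ½ × 3.27×10⁻¹⁰ × (264)² = 1.14×10⁻⁵ J.

U ≈ 11.4 μJ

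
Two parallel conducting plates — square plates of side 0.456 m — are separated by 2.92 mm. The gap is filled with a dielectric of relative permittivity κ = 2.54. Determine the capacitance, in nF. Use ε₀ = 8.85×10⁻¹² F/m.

C ≈ 1.60 nF

A = (0.456 m)² = 0.208 m².
C = κε₀A/d = 2.54 × 8.85×10⁻¹² × 0.208 / 2.92×10⁻³ = 1.60×10⁻⁹ F.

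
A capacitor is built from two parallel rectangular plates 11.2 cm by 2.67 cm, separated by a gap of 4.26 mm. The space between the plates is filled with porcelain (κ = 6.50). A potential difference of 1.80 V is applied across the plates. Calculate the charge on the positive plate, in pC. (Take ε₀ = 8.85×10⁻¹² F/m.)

Q ≈ 72.7 pC

A = 11.2 × 2.67 cm² = 2.99×10⁻³ m².
C = κε₀A/d = 6.50 × 8.85×10⁻¹² × 2.99×10⁻³ / 4.26×10⁻³ = 4.04×10⁻¹¹ F.
Q = CV = 4.04×10⁻¹¹ × 1.80 = 7.27×10⁻¹¹ C.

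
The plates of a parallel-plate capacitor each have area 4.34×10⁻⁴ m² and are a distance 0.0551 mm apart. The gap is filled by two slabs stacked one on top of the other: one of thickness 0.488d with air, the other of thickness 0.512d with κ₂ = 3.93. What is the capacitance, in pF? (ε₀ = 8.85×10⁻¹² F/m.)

Stacked slabs ⇒ two capacitors in series, each with the full plate area.
C₁ = κ₁ε₀A/d₁ = 1.00 × 8.85×10⁻¹² × 4.34×10⁻⁴ / 2.69×10⁻⁵ = 1.43×10⁻¹⁰ F.
C₂ = κ₂ε₀A/d₂ = 3.93 × 8.85×10⁻¹² × 4.34×10⁻⁴ / 2.82×10⁻⁵ = 5.35×10⁻¹⁰ F.
C = (1/C₁ + 1/C₂)⁻¹ = 1.13×10⁻¹⁰ F.

C ≈ 113 pF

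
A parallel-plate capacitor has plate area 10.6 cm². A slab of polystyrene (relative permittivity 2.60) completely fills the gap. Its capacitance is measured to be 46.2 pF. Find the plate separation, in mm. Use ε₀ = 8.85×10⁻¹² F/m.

A = 10.6 cm² = 1.06×10⁻³ m².
d = κε₀A/C = 2.60 × 8.85×10⁻¹² × 1.06×10⁻³ / 4.62×10⁻¹¹ = 5.28×10⁻⁴ m.

d ≈ 0.528 mm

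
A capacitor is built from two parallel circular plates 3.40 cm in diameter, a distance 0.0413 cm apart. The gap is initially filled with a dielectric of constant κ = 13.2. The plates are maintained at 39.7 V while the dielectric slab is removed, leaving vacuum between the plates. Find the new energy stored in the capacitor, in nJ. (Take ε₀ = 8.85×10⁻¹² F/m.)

A = π(3.40/2 cm)² = 9.08×10⁻⁴ m².
Initially C₁ = κε₀A/d = 13.2 × 8.85×10⁻¹² × 9.08×10⁻⁴ / 4.13×10⁻⁴ = 2.57×10⁻¹⁰ F.
U₁ = 2.02×10⁻⁷ J.
Battery connected ⇒ V is held fixed. C₂ = 0.0758 C₁ and U = ½CV², so U₂/U₁ = C₂/C₁ = 0.0758.
U₂ = 0.0758 × 2.02×10⁻⁷ = 1.53×10⁻⁸ J.

15.3 nJ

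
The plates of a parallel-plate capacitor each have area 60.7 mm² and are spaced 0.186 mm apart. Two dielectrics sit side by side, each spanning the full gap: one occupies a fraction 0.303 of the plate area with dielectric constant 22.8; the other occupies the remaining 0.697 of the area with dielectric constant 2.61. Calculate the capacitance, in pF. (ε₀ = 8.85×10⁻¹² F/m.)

A = 60.7 mm² = 6.07×10⁻⁵ m².
Side-by-side slabs ⇒ two capacitors in parallel, each spanning the full gap.
C₁ = κ₁ε₀A₁/d = 22.8 × 8.85×10⁻¹² × 1.84×10⁻⁵ / 1.86×10⁻⁴ = 2.00×10⁻¹¹ F.
C₂ = κ₂ε₀A₂/d = 2.61 × 8.85×10⁻¹² × 4.23×10⁻⁵ / 1.86×10⁻⁴ = 5.25×10⁻¹² F.
C = C₁ + C₂ = 2.52×10⁻¹¹ F.

C ≈ 25.2 pF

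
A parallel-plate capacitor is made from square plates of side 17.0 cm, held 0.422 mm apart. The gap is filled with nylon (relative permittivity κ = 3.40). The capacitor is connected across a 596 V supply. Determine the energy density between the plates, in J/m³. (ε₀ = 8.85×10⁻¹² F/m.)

u ≈ 30.0 J/m³

E = V/d = 596 / 4.22×10⁻⁴ = 1.41×10⁶ V/m.
u = ½κε₀E² = ½ × 3.40 × 8.85×10⁻¹² × (1.41×10⁶)² = 30.0 J/m³.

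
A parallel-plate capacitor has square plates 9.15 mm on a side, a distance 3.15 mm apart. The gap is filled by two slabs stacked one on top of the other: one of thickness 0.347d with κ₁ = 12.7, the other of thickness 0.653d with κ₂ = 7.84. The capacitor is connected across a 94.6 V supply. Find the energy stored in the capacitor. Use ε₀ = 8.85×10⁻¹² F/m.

U ≈ 9.52 nJ

A = (9.15 mm)² = 8.37×10⁻⁵ m².
Stacked slabs ⇒ two capacitors in series, each with the full plate area.
C₁ = κ₁ε₀A/d₁ = 12.7 × 8.85×10⁻¹² × 8.37×10⁻⁵ / 1.09×10⁻³ = 8.61×10⁻¹² F.
C₂ = κ₂ε₀A/d₂ = 7.84 × 8.85×10⁻¹² × 8.37×10⁻⁵ / 2.06×10⁻³ = 2.82×10⁻¹² F.
C = (1/C₁ + 1/C₂)⁻¹ = 2.13×10⁻¹² F.
U = ½CV² = ½ × 2.13×10⁻¹² × (94.6)² = 9.52×10⁻⁹ J.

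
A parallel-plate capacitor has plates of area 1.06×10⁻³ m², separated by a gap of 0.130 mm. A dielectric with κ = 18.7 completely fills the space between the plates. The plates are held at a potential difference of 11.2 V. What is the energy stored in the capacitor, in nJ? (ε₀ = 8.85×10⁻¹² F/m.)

C = κε₀A/d = 18.7 × 8.85×10⁻¹² × 1.06×10⁻³ / 1.30×10⁻⁴ = 1.35×10⁻⁹ F.
U = ½CV² = ½ × 1.35×10⁻⁹ × (11.2)² = 8.46×10⁻⁸ J.

84.6 nJ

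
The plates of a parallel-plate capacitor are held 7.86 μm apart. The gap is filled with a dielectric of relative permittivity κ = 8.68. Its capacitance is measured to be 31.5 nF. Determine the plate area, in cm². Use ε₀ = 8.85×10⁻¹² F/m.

A ≈ 32.2 cm²

A = Cd/(κε₀) = 3.15×10⁻⁸ × 7.86×10⁻⁶ / (8.68 × 8.85×10⁻¹²) = 3.22×10⁻³ m².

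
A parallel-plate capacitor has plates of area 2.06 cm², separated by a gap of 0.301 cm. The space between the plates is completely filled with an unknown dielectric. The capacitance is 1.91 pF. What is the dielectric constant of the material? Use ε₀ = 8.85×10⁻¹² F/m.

κ ≈ 3.15

A = 2.06 cm² = 2.06×10⁻⁴ m².
κ = Cd/(ε₀A) = 1.91×10⁻¹² × 3.01×10⁻³ / (8.85×10⁻¹² × 2.06×10⁻⁴) = 3.15.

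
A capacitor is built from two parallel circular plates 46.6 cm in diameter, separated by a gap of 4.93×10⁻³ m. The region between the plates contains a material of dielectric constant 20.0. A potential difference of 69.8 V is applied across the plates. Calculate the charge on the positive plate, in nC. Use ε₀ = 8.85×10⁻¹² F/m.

A = π(46.6/2 cm)² = 0.171 m².
C = κε₀A/d = 20.0 × 8.85×10⁻¹² × 0.171 / 4.93×10⁻³ = 6.12×10⁻⁹ F.
Q = CV = 6.12×10⁻⁹ × 69.8 = 4.27×10⁻⁷ C.

Q ≈ 427 nC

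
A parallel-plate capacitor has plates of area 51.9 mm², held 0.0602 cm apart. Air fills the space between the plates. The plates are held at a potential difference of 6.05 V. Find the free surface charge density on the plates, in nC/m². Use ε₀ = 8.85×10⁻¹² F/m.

A = 51.9 mm² = 5.19×10⁻⁵ m².
C = ε₀A/d = 8.85×10⁻¹² × 5.19×10⁻⁵ / 6.02×10⁻⁴ = 7.63×10⁻¹³ F.
σ = Q/A = CV/A = 7.63×10⁻¹³ × 6.05 / 5.19×10⁻⁵ = 8.89×10⁻⁸ C/m².

88.9 nC/m²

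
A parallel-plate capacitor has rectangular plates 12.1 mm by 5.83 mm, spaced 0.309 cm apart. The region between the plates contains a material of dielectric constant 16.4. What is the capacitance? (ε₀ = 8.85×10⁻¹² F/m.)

A = 12.1 × 5.83 mm² = 7.05×10⁻⁵ m².
C = κε₀A/d = 16.4 × 8.85×10⁻¹² × 7.05×10⁻⁵ / 3.09×10⁻³ = 3.31×10⁻¹² F.

C ≈ 3.31 pF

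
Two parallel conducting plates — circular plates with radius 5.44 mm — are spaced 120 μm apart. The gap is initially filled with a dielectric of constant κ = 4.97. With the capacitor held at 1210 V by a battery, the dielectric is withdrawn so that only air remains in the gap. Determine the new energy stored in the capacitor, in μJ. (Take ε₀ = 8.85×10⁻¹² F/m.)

A = π(5.44 mm)² = 9.30×10⁻⁵ m².
Initially C₁ = κε₀A/d = 4.97 × 8.85×10⁻¹² × 9.30×10⁻⁵ / 1.20×10⁻⁴ = 3.41×10⁻¹¹ F.
U₁ = 2.49×10⁻⁵ J.
Battery connected ⇒ V is held fixed. C₂ = 0.201 C₁ and U = ½CV², so U₂/U₁ = C₂/C₁ = 0.201.
U₂ = 0.201 × 2.49×10⁻⁵ = 5.02×10⁻⁶ J.

5.02 μJ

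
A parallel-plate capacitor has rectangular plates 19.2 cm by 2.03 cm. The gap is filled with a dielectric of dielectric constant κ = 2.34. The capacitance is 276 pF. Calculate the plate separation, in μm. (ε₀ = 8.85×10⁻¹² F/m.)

292 μm

A = 19.2 × 2.03 cm² = 3.90×10⁻³ m².
d = κε₀A/C = 2.34 × 8.85×10⁻¹² × 3.90×10⁻³ / 2.76×10⁻¹⁰ = 2.92×10⁻⁴ m.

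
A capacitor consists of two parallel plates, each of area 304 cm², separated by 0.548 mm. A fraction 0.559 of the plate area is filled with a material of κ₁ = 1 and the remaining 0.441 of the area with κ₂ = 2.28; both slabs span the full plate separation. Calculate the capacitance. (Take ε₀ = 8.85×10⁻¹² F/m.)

C ≈ 0.768 nF

A = 304 cm² = 3.04×10⁻² m².
Side-by-side slabs ⇒ two capacitors in parallel, each spanning the full gap.
C₁ = κ₁ε₀A₁/d = 1.00 × 8.85×10⁻¹² × 1.70×10⁻² / 5.48×10⁻⁴ = 2.74×10⁻¹⁰ F.
C₂ = κ₂ε₀A₂/d = 2.28 × 8.85×10⁻¹² × 1.34×10⁻² / 5.48×10⁻⁴ = 4.94×10⁻¹⁰ F.
C = C₁ + C₂ = 7.68×10⁻¹⁰ F.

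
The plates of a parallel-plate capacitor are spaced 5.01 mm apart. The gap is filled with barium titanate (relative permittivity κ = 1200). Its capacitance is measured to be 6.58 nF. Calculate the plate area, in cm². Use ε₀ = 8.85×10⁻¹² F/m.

31.0 cm²

A = Cd/(κε₀) = 6.58×10⁻⁹ × 5.01×10⁻³ / (1200 × 8.85×10⁻¹²) = 3.10×10⁻³ m².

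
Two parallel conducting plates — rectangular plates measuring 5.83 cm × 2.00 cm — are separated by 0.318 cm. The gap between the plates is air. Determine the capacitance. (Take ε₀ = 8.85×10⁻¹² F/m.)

C ≈ 3.25 pF

A = 5.83 × 2.00 cm² = 1.17×10⁻³ m².
C = ε₀A/d = 8.85×10⁻¹² × 1.17×10⁻³ / 3.18×10⁻³ = 3.25×10⁻¹² F.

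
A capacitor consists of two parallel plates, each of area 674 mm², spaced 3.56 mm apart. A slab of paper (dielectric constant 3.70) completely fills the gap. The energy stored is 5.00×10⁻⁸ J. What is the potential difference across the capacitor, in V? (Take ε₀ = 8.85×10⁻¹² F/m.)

A = 674 mm² = 6.74×10⁻⁴ m².
C = κε₀A/d = 3.70 × 8.85×10⁻¹² × 6.74×10⁻⁴ / 3.56×10⁻³ = 6.20×10⁻¹² F.
V = √(2U/C) = √(2 × 5.00×10⁻⁸ / 6.20×10⁻¹²) = 1.27×10² V.

127 V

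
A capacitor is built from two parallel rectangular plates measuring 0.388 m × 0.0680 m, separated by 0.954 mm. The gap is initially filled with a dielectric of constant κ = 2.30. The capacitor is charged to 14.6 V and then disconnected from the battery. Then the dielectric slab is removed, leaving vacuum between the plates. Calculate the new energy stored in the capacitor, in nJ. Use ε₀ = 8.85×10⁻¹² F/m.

A = 0.388 × 0.0680 m² = 2.64×10⁻² m².
Initially C₁ = κε₀A/d = 2.30 × 8.85×10⁻¹² × 2.64×10⁻² / 9.54×10⁻⁴ = 5.63×10⁻¹⁰ F.
U₁ = 6.00×10⁻⁸ J.
Isolated ⇒ Q is held fixed. C₂ = 0.435 C₁ and U = Q²/(2C), so U₂/U₁ = C₁/C₂ = 2.30.
U₂ = 2.30 × 6.00×10⁻⁸ = 1.38×10⁻⁷ J.

U ≈ 138 nJ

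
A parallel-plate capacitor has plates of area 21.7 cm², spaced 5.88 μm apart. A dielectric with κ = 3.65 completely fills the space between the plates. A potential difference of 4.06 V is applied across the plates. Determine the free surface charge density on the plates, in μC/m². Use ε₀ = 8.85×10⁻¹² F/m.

22.3 μC/m²

A = 21.7 cm² = 2.17×10⁻³ m².
C = κε₀A/d = 3.65 × 8.85×10⁻¹² × 2.17×10⁻³ / 5.88×10⁻⁶ = 1.19×10⁻⁸ F.
σ = Q/A = CV/A = 1.19×10⁻⁸ × 4.06 / 2.17×10⁻³ = 2.23×10⁻⁵ C/m².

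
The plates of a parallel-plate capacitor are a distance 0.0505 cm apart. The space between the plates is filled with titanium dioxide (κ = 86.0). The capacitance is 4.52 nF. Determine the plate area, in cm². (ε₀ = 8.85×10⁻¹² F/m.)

30.0 cm²

A = Cd/(κε₀) = 4.52×10⁻⁹ × 5.05×10⁻⁴ / (86.0 × 8.85×10⁻¹²) = 3.00×10⁻³ m².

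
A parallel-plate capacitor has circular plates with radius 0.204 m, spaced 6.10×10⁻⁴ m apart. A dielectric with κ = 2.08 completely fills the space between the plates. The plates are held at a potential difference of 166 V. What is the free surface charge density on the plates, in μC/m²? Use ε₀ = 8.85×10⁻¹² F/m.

σ ≈ 5.01 μC/m²

A = π(0.204 m)² = 0.131 m².
C = κε₀A/d = 2.08 × 8.85×10⁻¹² × 0.131 / 6.10×10⁻⁴ = 3.95×10⁻⁹ F.
σ = Q/A = CV/A = 3.95×10⁻⁹ × 166 / 0.131 = 5.01×10⁻⁶ C/m².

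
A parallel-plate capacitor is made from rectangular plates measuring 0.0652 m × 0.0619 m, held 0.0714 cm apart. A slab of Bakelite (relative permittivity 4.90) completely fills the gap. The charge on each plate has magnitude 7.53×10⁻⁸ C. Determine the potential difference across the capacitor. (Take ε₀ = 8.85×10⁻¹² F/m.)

A = 0.0652 × 0.0619 m² = 4.04×10⁻³ m².
C = κε₀A/d = 4.90 × 8.85×10⁻¹² × 4.04×10⁻³ / 7.14×10⁻⁴ = 2.45×10⁻¹⁰ F.
V = Q/C = 7.53×10⁻⁸ / 2.45×10⁻¹⁰ = 3.07×10² V.

V ≈ 307 V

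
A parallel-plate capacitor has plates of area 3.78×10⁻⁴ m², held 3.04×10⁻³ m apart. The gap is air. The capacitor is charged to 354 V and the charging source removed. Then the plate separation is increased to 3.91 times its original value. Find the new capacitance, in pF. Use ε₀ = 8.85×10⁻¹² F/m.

Initially C₁ = ε₀A/d = 8.85×10⁻¹² × 3.78×10⁻⁴ / 3.04×10⁻³ = 1.10×10⁻¹² F.
C = ε₀A/d scales as 1/d, so C₂/C₁ = d₁/d₂ = 1/3.91 = 0.256.
C₂ = 0.256 × 1.10×10⁻¹² = 2.81×10⁻¹³ F.

C ≈ 0.281 pF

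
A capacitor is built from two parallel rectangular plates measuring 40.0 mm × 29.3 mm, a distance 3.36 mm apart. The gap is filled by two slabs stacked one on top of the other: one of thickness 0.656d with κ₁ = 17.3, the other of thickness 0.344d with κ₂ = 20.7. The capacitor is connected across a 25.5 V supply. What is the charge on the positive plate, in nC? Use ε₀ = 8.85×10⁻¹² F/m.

A = 40.0 × 29.3 mm² = 1.17×10⁻³ m².
Stacked slabs ⇒ two capacitors in series, each with the full plate area.
C₁ = κ₁ε₀A/d₁ = 17.3 × 8.85×10⁻¹² × 1.17×10⁻³ / 2.20×10⁻³ = 8.14×10⁻¹¹ F.
C₂ = κ₂ε₀A/d₂ = 20.7 × 8.85×10⁻¹² × 1.17×10⁻³ / 1.16×10⁻³ = 1.86×10⁻¹⁰ F.
C = (1/C₁ + 1/C₂)⁻¹ = 5.66×10⁻¹¹ F.
Q = CV = 5.66×10⁻¹¹ × 25.5 = 1.44×10⁻⁹ C.

Q ≈ 1.44 nC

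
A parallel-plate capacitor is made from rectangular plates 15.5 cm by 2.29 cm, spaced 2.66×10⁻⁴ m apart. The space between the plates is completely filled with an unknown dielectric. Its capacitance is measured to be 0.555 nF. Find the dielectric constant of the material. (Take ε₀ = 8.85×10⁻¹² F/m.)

A = 15.5 × 2.29 cm² = 3.55×10⁻³ m².
κ = Cd/(ε₀A) = 5.55×10⁻¹⁰ × 2.66×10⁻⁴ / (8.85×10⁻¹² × 3.55×10⁻³) = 4.70.

κ ≈ 4.70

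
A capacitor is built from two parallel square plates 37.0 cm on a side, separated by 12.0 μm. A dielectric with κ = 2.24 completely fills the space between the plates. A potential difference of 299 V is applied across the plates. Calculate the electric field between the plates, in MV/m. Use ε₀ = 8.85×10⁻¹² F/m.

E ≈ 24.9 MV/m

E = V/d = 299 / 1.20×10⁻⁵ = 2.49×10⁷ V/m.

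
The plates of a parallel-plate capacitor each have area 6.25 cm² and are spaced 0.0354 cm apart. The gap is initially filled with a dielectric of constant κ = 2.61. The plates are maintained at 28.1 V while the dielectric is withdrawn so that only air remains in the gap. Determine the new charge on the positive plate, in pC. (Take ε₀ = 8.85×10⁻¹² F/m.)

A = 6.25 cm² = 6.25×10⁻⁴ m².
Initially C₁ = κε₀A/d = 2.61 × 8.85×10⁻¹² × 6.25×10⁻⁴ / 3.54×10⁻⁴ = 4.08×10⁻¹¹ F.
Q₁ = 1.15×10⁻⁹ C.
Battery connected ⇒ V is held fixed. C₂ = 0.383 C₁ and Q = CV, so Q₂/Q₁ = C₂/C₁ = 0.383.
Q₂ = 0.383 × 1.15×10⁻⁹ = 4.39×10⁻¹⁰ C.

439 pC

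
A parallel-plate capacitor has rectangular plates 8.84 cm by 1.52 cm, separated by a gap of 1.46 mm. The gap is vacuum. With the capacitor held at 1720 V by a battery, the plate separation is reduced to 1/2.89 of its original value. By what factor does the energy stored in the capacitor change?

2.89

Battery connected ⇒ V is held fixed.
C₂ = 2.89 C₁ and U = ½CV², so U₂/U₁ = C₂/C₁ = 2.89.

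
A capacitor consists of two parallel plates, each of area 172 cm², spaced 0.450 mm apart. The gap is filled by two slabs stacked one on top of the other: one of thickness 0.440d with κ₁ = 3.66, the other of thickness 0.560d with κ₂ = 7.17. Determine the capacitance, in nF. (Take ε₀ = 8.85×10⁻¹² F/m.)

C ≈ 1.71 nF

A = 172 cm² = 1.72×10⁻² m².
Stacked slabs ⇒ two capacitors in series, each with the full plate area.
C₁ = κ₁ε₀A/d₁ = 3.66 × 8.85×10⁻¹² × 1.72×10⁻² / 1.98×10⁻⁴ = 2.81×10⁻⁹ F.
C₂ = κ₂ε₀A/d₂ = 7.17 × 8.85×10⁻¹² × 1.72×10⁻² / 2.52×10⁻⁴ = 4.33×10⁻⁹ F.
C = (1/C₁ + 1/C₂)⁻¹ = 1.71×10⁻⁹ F.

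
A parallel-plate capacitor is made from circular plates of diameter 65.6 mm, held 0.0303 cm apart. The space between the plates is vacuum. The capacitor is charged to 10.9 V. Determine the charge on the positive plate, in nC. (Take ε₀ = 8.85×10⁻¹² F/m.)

A = π(65.6/2 mm)² = 3.38×10⁻³ m².
C = ε₀A/d = 8.85×10⁻¹² × 3.38×10⁻³ / 3.03×10⁻⁴ = 9.87×10⁻¹¹ F.
Q = CV = 9.87×10⁻¹¹ × 10.9 = 1.08×10⁻⁹ C.

Q ≈ 1.08 nC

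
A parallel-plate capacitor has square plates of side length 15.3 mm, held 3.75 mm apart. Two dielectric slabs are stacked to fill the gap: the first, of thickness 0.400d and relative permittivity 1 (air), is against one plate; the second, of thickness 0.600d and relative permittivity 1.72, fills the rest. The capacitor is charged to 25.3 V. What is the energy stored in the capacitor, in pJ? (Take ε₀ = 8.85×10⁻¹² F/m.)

A = (15.3 mm)² = 2.34×10⁻⁴ m².
Stacked slabs ⇒ two capacitors in series, each with the full plate area.
C₁ = κ₁ε₀A/d₁ = 1.00 × 8.85×10⁻¹² × 2.34×10⁻⁴ / 1.50×10⁻³ = 1.38×10⁻¹² F.
C₂ = κ₂ε₀A/d₂ = 1.72 × 8.85×10⁻¹² × 2.34×10⁻⁴ / 2.25×10⁻³ = 1.58×10⁻¹² F.
C = (1/C₁ + 1/C₂)⁻¹ = 7.38×10⁻¹³ F.
U = ½CV² = ½ × 7.38×10⁻¹³ × (25.3)² = 2.36×10⁻¹⁰ J.

U ≈ 236 pJ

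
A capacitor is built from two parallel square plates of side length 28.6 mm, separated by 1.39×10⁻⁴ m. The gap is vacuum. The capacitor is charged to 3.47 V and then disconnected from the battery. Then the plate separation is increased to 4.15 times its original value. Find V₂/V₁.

V₂/V₁ ≈ 4.15

Isolated ⇒ Q is held fixed.
C₂ = 0.241 C₁ and V = Q/C, so V₂/V₁ = C₁/C₂ = 4.15.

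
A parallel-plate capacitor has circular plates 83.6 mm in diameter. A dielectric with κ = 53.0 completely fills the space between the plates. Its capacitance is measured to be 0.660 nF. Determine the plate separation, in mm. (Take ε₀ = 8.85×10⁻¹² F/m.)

d ≈ 3.90 mm

A = π(83.6/2 mm)² = 5.49×10⁻³ m².
d = κε₀A/C = 53.0 × 8.85×10⁻¹² × 5.49×10⁻³ / 6.60×10⁻¹⁰ = 3.90×10⁻³ m.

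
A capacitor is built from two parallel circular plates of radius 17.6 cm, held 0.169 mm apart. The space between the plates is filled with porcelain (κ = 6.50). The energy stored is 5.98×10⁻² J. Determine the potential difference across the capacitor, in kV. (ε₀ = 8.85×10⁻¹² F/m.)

A = π(17.6 cm)² = 9.73×10⁻² m².
C = κε₀A/d = 6.50 × 8.85×10⁻¹² × 9.73×10⁻² / 1.69×10⁻⁴ = 3.31×10⁻⁸ F.
V = √(2U/C) = √(2 × 5.98×10⁻² / 3.31×10⁻⁸) = 1.90×10³ V.

V ≈ 1.90 kV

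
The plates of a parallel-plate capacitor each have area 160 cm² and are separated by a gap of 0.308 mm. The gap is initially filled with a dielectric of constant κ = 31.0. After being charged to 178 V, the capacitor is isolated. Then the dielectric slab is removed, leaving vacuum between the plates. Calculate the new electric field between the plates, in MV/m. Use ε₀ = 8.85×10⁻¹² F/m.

A = 160 cm² = 1.60×10⁻² m².
Initially C₁ = κε₀A/d = 31.0 × 8.85×10⁻¹² × 1.60×10⁻² / 3.08×10⁻⁴ = 1.43×10⁻⁸ F.
E₁ = 5.78×10⁵ V/m.
Isolated ⇒ Q is held fixed. V₂ = Q/C₂ = V₁/0.0323; E = V/d, so E₂/E₁ = (V₂/V₁)(d₁/d₂) = 31.0.
E₂ = 31.0 × 5.78×10⁵ = 1.79×10⁷ V/m.

17.9 MV/m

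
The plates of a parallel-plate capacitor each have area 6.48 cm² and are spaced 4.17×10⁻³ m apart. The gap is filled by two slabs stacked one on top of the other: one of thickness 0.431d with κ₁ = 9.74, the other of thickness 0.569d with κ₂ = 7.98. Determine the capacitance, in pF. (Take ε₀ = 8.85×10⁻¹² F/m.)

C ≈ 11.9 pF

A = 6.48 cm² = 6.48×10⁻⁴ m².
Stacked slabs ⇒ two capacitors in series, each with the full plate area.
C₁ = κ₁ε₀A/d₁ = 9.74 × 8.85×10⁻¹² × 6.48×10⁻⁴ / 1.80×10⁻³ = 3.11×10⁻¹¹ F.
C₂ = κ₂ε₀A/d₂ = 7.98 × 8.85×10⁻¹² × 6.48×10⁻⁴ / 2.37×10⁻³ = 1.93×10⁻¹¹ F.
C = (1/C₁ + 1/C₂)⁻¹ = 1.19×10⁻¹¹ F.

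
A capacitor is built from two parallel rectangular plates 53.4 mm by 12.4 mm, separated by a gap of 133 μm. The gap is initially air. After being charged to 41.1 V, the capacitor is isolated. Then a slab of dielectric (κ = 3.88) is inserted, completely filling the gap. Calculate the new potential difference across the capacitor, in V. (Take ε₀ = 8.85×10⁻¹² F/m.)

V ≈ 10.6 V

A = 53.4 × 12.4 mm² = 6.62×10⁻⁴ m².
Initially C₁ = ε₀A/d = 8.85×10⁻¹² × 6.62×10⁻⁴ / 1.33×10⁻⁴ = 4.41×10⁻¹¹ F.
V₁ = 41.1 V.
Isolated ⇒ Q is held fixed. C₂ = 3.88 C₁ and V = Q/C, so V₂/V₁ = C₁/C₂ = 0.258.
V₂ = 0.258 × 41.1 = 10.6 V.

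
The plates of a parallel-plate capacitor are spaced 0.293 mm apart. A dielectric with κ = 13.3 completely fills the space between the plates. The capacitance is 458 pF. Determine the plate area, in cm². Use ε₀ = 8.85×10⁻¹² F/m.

A = Cd/(κε₀) = 4.58×10⁻¹⁰ × 2.93×10⁻⁴ / (13.3 × 8.85×10⁻¹²) = 1.14×10⁻³ m².

A ≈ 11.4 cm²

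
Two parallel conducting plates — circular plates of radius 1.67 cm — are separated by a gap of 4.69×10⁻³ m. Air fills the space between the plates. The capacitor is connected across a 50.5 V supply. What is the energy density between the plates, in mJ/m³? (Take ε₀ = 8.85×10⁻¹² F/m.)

E = V/d = 50.5 / 4.69×10⁻³ = 1.08×10⁴ V/m.
u = ½ε₀E² = ½ × 8.85×10⁻¹² × (1.08×10⁴)² = 5.13×10⁻⁴ J/m³.

0.513 mJ/m³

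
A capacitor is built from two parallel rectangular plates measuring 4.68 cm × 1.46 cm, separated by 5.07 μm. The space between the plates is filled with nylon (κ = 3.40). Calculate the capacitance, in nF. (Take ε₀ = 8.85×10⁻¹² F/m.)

A = 4.68 × 1.46 cm² = 6.83×10⁻⁴ m².
C = κε₀A/d = 3.40 × 8.85×10⁻¹² × 6.83×10⁻⁴ / 5.07×10⁻⁶ = 4.06×10⁻⁹ F.

C ≈ 4.06 nF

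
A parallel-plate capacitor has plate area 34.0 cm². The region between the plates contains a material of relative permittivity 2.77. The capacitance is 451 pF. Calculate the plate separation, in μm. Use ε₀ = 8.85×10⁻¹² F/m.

A = 34.0 cm² = 3.40×10⁻³ m².
d = κε₀A/C = 2.77 × 8.85×10⁻¹² × 3.40×10⁻³ / 4.51×10⁻¹⁰ = 1.85×10⁻⁴ m.

185 μm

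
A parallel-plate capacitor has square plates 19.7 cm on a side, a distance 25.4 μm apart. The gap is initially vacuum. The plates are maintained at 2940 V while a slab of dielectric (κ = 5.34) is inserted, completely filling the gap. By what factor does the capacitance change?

C₂/C₁ ≈ 5.34

C = κε₀A/d scales with κ, so C₂/C₁ = κ = 5.34.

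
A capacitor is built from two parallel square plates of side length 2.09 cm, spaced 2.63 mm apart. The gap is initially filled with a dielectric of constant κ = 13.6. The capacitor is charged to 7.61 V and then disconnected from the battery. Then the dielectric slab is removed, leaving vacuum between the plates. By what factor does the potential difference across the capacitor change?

Isolated ⇒ Q is held fixed.
C₂ = 0.0735 C₁ and V = Q/C, so V₂/V₁ = C₁/C₂ = 13.6.

13.6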